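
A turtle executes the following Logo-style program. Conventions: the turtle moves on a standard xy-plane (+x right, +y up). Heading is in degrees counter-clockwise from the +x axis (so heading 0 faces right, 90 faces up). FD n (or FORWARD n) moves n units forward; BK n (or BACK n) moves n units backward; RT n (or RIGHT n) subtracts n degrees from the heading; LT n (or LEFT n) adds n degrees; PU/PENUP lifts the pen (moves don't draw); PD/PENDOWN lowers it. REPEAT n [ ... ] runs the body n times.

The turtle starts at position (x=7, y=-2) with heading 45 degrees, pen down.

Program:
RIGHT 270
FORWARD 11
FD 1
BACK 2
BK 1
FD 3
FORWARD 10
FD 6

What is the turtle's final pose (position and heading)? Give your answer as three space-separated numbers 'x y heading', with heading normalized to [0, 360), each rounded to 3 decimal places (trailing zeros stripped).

Executing turtle program step by step:
Start: pos=(7,-2), heading=45, pen down
RT 270: heading 45 -> 135
FD 11: (7,-2) -> (-0.778,5.778) [heading=135, draw]
FD 1: (-0.778,5.778) -> (-1.485,6.485) [heading=135, draw]
BK 2: (-1.485,6.485) -> (-0.071,5.071) [heading=135, draw]
BK 1: (-0.071,5.071) -> (0.636,4.364) [heading=135, draw]
FD 3: (0.636,4.364) -> (-1.485,6.485) [heading=135, draw]
FD 10: (-1.485,6.485) -> (-8.556,13.556) [heading=135, draw]
FD 6: (-8.556,13.556) -> (-12.799,17.799) [heading=135, draw]
Final: pos=(-12.799,17.799), heading=135, 7 segment(s) drawn

Answer: -12.799 17.799 135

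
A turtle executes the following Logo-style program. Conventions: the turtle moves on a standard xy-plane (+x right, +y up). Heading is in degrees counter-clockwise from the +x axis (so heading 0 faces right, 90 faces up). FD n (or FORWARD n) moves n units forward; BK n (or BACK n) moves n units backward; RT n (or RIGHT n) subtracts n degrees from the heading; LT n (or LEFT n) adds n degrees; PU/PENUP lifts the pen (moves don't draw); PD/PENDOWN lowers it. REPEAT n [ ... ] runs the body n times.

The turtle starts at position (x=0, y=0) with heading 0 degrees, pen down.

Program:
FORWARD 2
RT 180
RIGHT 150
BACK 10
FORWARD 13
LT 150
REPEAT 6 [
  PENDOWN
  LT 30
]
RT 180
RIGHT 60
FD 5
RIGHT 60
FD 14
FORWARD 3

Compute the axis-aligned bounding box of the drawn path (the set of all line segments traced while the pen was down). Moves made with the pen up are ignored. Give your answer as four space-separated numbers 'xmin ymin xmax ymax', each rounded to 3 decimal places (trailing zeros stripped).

Executing turtle program step by step:
Start: pos=(0,0), heading=0, pen down
FD 2: (0,0) -> (2,0) [heading=0, draw]
RT 180: heading 0 -> 180
RT 150: heading 180 -> 30
BK 10: (2,0) -> (-6.66,-5) [heading=30, draw]
FD 13: (-6.66,-5) -> (4.598,1.5) [heading=30, draw]
LT 150: heading 30 -> 180
REPEAT 6 [
  -- iteration 1/6 --
  PD: pen down
  LT 30: heading 180 -> 210
  -- iteration 2/6 --
  PD: pen down
  LT 30: heading 210 -> 240
  -- iteration 3/6 --
  PD: pen down
  LT 30: heading 240 -> 270
  -- iteration 4/6 --
  PD: pen down
  LT 30: heading 270 -> 300
  -- iteration 5/6 --
  PD: pen down
  LT 30: heading 300 -> 330
  -- iteration 6/6 --
  PD: pen down
  LT 30: heading 330 -> 0
]
RT 180: heading 0 -> 180
RT 60: heading 180 -> 120
FD 5: (4.598,1.5) -> (2.098,5.83) [heading=120, draw]
RT 60: heading 120 -> 60
FD 14: (2.098,5.83) -> (9.098,17.954) [heading=60, draw]
FD 3: (9.098,17.954) -> (10.598,20.553) [heading=60, draw]
Final: pos=(10.598,20.553), heading=60, 6 segment(s) drawn

Segment endpoints: x in {-6.66, 0, 2, 2.098, 4.598, 9.098, 10.598}, y in {-5, 0, 1.5, 5.83, 17.954, 20.553}
xmin=-6.66, ymin=-5, xmax=10.598, ymax=20.553

Answer: -6.66 -5 10.598 20.553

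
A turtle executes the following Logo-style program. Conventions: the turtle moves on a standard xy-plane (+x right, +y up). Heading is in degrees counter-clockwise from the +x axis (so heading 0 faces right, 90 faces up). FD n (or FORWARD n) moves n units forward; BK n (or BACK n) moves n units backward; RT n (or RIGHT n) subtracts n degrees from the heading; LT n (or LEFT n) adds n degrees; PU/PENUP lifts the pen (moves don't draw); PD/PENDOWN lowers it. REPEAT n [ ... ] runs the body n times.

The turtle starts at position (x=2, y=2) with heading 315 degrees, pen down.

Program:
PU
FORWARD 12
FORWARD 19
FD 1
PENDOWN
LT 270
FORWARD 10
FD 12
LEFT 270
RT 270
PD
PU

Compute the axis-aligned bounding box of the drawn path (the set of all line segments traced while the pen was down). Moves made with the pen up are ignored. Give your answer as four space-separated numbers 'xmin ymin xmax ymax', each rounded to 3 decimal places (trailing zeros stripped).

Executing turtle program step by step:
Start: pos=(2,2), heading=315, pen down
PU: pen up
FD 12: (2,2) -> (10.485,-6.485) [heading=315, move]
FD 19: (10.485,-6.485) -> (23.92,-19.92) [heading=315, move]
FD 1: (23.92,-19.92) -> (24.627,-20.627) [heading=315, move]
PD: pen down
LT 270: heading 315 -> 225
FD 10: (24.627,-20.627) -> (17.556,-27.698) [heading=225, draw]
FD 12: (17.556,-27.698) -> (9.071,-36.184) [heading=225, draw]
LT 270: heading 225 -> 135
RT 270: heading 135 -> 225
PD: pen down
PU: pen up
Final: pos=(9.071,-36.184), heading=225, 2 segment(s) drawn

Segment endpoints: x in {9.071, 17.556, 24.627}, y in {-36.184, -27.698, -20.627}
xmin=9.071, ymin=-36.184, xmax=24.627, ymax=-20.627

Answer: 9.071 -36.184 24.627 -20.627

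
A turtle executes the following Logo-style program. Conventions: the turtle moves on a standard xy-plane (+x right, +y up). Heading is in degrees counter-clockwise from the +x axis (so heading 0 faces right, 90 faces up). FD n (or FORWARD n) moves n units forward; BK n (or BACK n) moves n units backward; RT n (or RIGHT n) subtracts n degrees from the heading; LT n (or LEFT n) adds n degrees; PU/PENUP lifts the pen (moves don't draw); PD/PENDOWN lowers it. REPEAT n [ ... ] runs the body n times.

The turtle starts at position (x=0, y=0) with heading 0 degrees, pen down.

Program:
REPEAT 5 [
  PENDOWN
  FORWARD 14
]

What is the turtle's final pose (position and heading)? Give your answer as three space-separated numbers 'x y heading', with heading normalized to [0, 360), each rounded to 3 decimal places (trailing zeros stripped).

Answer: 70 0 0

Derivation:
Executing turtle program step by step:
Start: pos=(0,0), heading=0, pen down
REPEAT 5 [
  -- iteration 1/5 --
  PD: pen down
  FD 14: (0,0) -> (14,0) [heading=0, draw]
  -- iteration 2/5 --
  PD: pen down
  FD 14: (14,0) -> (28,0) [heading=0, draw]
  -- iteration 3/5 --
  PD: pen down
  FD 14: (28,0) -> (42,0) [heading=0, draw]
  -- iteration 4/5 --
  PD: pen down
  FD 14: (42,0) -> (56,0) [heading=0, draw]
  -- iteration 5/5 --
  PD: pen down
  FD 14: (56,0) -> (70,0) [heading=0, draw]
]
Final: pos=(70,0), heading=0, 5 segment(s) drawn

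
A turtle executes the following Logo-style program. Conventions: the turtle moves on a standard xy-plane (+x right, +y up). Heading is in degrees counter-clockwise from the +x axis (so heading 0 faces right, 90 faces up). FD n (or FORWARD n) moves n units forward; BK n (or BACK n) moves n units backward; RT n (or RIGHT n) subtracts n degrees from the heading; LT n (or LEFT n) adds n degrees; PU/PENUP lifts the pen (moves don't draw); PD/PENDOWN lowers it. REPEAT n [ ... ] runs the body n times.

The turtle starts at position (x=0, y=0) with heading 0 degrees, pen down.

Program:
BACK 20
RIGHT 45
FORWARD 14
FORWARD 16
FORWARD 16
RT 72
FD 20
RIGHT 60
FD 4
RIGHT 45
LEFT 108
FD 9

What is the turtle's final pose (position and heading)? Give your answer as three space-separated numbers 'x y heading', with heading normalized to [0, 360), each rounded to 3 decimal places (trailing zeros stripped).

Answer: -4.208 -58.778 246

Derivation:
Executing turtle program step by step:
Start: pos=(0,0), heading=0, pen down
BK 20: (0,0) -> (-20,0) [heading=0, draw]
RT 45: heading 0 -> 315
FD 14: (-20,0) -> (-10.101,-9.899) [heading=315, draw]
FD 16: (-10.101,-9.899) -> (1.213,-21.213) [heading=315, draw]
FD 16: (1.213,-21.213) -> (12.527,-32.527) [heading=315, draw]
RT 72: heading 315 -> 243
FD 20: (12.527,-32.527) -> (3.447,-50.347) [heading=243, draw]
RT 60: heading 243 -> 183
FD 4: (3.447,-50.347) -> (-0.547,-50.556) [heading=183, draw]
RT 45: heading 183 -> 138
LT 108: heading 138 -> 246
FD 9: (-0.547,-50.556) -> (-4.208,-58.778) [heading=246, draw]
Final: pos=(-4.208,-58.778), heading=246, 7 segment(s) drawn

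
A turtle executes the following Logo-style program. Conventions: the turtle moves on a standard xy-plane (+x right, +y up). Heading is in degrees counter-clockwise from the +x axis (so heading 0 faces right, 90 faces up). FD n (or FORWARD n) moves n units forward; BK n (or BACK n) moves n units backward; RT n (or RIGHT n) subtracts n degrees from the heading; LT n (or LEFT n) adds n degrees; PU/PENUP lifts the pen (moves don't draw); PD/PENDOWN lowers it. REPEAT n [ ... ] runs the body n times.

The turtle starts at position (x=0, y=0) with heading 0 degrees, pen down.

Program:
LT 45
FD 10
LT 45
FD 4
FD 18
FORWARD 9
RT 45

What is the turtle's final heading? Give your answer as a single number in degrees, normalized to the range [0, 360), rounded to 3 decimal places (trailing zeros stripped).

Answer: 45

Derivation:
Executing turtle program step by step:
Start: pos=(0,0), heading=0, pen down
LT 45: heading 0 -> 45
FD 10: (0,0) -> (7.071,7.071) [heading=45, draw]
LT 45: heading 45 -> 90
FD 4: (7.071,7.071) -> (7.071,11.071) [heading=90, draw]
FD 18: (7.071,11.071) -> (7.071,29.071) [heading=90, draw]
FD 9: (7.071,29.071) -> (7.071,38.071) [heading=90, draw]
RT 45: heading 90 -> 45
Final: pos=(7.071,38.071), heading=45, 4 segment(s) drawn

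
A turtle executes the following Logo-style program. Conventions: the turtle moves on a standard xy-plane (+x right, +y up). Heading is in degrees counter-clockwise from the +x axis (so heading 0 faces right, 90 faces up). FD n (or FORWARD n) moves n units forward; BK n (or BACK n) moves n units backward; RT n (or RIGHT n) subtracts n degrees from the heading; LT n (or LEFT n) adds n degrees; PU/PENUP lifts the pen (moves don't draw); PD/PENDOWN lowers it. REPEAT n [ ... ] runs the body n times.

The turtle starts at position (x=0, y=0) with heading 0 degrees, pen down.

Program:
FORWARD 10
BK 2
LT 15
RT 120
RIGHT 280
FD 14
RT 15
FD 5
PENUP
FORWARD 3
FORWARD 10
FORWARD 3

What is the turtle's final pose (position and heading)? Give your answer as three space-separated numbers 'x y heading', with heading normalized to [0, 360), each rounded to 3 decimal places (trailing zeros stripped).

Answer: 36.775 -19.415 320

Derivation:
Executing turtle program step by step:
Start: pos=(0,0), heading=0, pen down
FD 10: (0,0) -> (10,0) [heading=0, draw]
BK 2: (10,0) -> (8,0) [heading=0, draw]
LT 15: heading 0 -> 15
RT 120: heading 15 -> 255
RT 280: heading 255 -> 335
FD 14: (8,0) -> (20.688,-5.917) [heading=335, draw]
RT 15: heading 335 -> 320
FD 5: (20.688,-5.917) -> (24.519,-9.131) [heading=320, draw]
PU: pen up
FD 3: (24.519,-9.131) -> (26.817,-11.059) [heading=320, move]
FD 10: (26.817,-11.059) -> (34.477,-17.487) [heading=320, move]
FD 3: (34.477,-17.487) -> (36.775,-19.415) [heading=320, move]
Final: pos=(36.775,-19.415), heading=320, 4 segment(s) drawn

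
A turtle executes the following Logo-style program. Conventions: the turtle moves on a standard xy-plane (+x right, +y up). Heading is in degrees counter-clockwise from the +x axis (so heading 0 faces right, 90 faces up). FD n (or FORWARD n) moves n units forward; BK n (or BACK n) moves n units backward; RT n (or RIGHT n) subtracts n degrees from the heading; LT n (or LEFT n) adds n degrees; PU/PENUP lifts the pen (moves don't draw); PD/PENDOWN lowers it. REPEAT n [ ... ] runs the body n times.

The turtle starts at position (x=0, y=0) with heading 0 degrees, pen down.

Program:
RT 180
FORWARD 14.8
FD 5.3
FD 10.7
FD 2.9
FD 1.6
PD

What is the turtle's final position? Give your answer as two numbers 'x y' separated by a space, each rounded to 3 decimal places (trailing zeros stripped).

Answer: -35.3 0

Derivation:
Executing turtle program step by step:
Start: pos=(0,0), heading=0, pen down
RT 180: heading 0 -> 180
FD 14.8: (0,0) -> (-14.8,0) [heading=180, draw]
FD 5.3: (-14.8,0) -> (-20.1,0) [heading=180, draw]
FD 10.7: (-20.1,0) -> (-30.8,0) [heading=180, draw]
FD 2.9: (-30.8,0) -> (-33.7,0) [heading=180, draw]
FD 1.6: (-33.7,0) -> (-35.3,0) [heading=180, draw]
PD: pen down
Final: pos=(-35.3,0), heading=180, 5 segment(s) drawn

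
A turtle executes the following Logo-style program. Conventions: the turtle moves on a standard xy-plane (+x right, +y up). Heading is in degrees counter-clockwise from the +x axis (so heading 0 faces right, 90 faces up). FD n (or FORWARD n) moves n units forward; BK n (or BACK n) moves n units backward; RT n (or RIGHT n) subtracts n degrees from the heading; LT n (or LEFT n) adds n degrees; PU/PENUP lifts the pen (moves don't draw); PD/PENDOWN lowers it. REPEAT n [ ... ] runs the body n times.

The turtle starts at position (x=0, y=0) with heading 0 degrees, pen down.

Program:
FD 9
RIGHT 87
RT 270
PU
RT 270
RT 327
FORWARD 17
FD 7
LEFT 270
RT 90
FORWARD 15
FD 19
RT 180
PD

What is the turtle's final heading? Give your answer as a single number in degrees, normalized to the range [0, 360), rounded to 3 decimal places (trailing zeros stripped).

Answer: 126

Derivation:
Executing turtle program step by step:
Start: pos=(0,0), heading=0, pen down
FD 9: (0,0) -> (9,0) [heading=0, draw]
RT 87: heading 0 -> 273
RT 270: heading 273 -> 3
PU: pen up
RT 270: heading 3 -> 93
RT 327: heading 93 -> 126
FD 17: (9,0) -> (-0.992,13.753) [heading=126, move]
FD 7: (-0.992,13.753) -> (-5.107,19.416) [heading=126, move]
LT 270: heading 126 -> 36
RT 90: heading 36 -> 306
FD 15: (-5.107,19.416) -> (3.71,7.281) [heading=306, move]
FD 19: (3.71,7.281) -> (14.878,-8.09) [heading=306, move]
RT 180: heading 306 -> 126
PD: pen down
Final: pos=(14.878,-8.09), heading=126, 1 segment(s) drawn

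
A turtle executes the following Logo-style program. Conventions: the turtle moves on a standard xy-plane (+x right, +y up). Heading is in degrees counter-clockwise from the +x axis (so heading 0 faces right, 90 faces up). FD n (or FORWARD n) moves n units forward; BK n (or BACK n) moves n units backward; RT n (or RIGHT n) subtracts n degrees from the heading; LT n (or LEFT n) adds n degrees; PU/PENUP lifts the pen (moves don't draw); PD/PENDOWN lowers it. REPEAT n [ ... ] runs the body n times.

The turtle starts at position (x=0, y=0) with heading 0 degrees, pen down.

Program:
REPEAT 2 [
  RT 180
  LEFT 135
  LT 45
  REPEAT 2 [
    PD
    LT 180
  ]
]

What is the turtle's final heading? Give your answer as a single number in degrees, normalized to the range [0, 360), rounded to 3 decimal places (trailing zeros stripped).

Executing turtle program step by step:
Start: pos=(0,0), heading=0, pen down
REPEAT 2 [
  -- iteration 1/2 --
  RT 180: heading 0 -> 180
  LT 135: heading 180 -> 315
  LT 45: heading 315 -> 0
  REPEAT 2 [
    -- iteration 1/2 --
    PD: pen down
    LT 180: heading 0 -> 180
    -- iteration 2/2 --
    PD: pen down
    LT 180: heading 180 -> 0
  ]
  -- iteration 2/2 --
  RT 180: heading 0 -> 180
  LT 135: heading 180 -> 315
  LT 45: heading 315 -> 0
  REPEAT 2 [
    -- iteration 1/2 --
    PD: pen down
    LT 180: heading 0 -> 180
    -- iteration 2/2 --
    PD: pen down
    LT 180: heading 180 -> 0
  ]
]
Final: pos=(0,0), heading=0, 0 segment(s) drawn

Answer: 0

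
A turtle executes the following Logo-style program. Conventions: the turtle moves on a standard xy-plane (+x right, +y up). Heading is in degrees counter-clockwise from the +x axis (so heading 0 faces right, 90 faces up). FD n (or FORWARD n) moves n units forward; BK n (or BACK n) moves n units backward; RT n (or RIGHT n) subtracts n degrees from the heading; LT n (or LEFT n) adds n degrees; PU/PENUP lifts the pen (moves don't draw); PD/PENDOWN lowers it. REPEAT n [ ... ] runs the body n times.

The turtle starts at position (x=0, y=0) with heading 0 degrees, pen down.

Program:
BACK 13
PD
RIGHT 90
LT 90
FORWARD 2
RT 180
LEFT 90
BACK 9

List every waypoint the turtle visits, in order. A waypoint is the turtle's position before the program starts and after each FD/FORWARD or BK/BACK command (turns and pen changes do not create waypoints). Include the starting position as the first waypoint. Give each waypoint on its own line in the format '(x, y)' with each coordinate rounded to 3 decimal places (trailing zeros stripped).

Answer: (0, 0)
(-13, 0)
(-11, 0)
(-11, 9)

Derivation:
Executing turtle program step by step:
Start: pos=(0,0), heading=0, pen down
BK 13: (0,0) -> (-13,0) [heading=0, draw]
PD: pen down
RT 90: heading 0 -> 270
LT 90: heading 270 -> 0
FD 2: (-13,0) -> (-11,0) [heading=0, draw]
RT 180: heading 0 -> 180
LT 90: heading 180 -> 270
BK 9: (-11,0) -> (-11,9) [heading=270, draw]
Final: pos=(-11,9), heading=270, 3 segment(s) drawn
Waypoints (4 total):
(0, 0)
(-13, 0)
(-11, 0)
(-11, 9)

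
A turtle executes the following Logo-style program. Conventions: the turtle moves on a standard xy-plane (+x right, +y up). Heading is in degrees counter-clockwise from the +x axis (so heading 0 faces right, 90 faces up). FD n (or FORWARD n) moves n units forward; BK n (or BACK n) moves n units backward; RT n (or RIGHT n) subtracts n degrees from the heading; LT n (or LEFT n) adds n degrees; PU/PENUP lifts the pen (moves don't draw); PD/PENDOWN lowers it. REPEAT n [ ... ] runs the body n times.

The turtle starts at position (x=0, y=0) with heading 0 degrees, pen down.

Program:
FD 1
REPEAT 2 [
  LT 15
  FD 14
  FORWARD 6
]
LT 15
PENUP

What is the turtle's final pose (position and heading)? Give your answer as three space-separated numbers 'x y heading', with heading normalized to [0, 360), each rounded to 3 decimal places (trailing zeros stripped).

Executing turtle program step by step:
Start: pos=(0,0), heading=0, pen down
FD 1: (0,0) -> (1,0) [heading=0, draw]
REPEAT 2 [
  -- iteration 1/2 --
  LT 15: heading 0 -> 15
  FD 14: (1,0) -> (14.523,3.623) [heading=15, draw]
  FD 6: (14.523,3.623) -> (20.319,5.176) [heading=15, draw]
  -- iteration 2/2 --
  LT 15: heading 15 -> 30
  FD 14: (20.319,5.176) -> (32.443,12.176) [heading=30, draw]
  FD 6: (32.443,12.176) -> (37.639,15.176) [heading=30, draw]
]
LT 15: heading 30 -> 45
PU: pen up
Final: pos=(37.639,15.176), heading=45, 5 segment(s) drawn

Answer: 37.639 15.176 45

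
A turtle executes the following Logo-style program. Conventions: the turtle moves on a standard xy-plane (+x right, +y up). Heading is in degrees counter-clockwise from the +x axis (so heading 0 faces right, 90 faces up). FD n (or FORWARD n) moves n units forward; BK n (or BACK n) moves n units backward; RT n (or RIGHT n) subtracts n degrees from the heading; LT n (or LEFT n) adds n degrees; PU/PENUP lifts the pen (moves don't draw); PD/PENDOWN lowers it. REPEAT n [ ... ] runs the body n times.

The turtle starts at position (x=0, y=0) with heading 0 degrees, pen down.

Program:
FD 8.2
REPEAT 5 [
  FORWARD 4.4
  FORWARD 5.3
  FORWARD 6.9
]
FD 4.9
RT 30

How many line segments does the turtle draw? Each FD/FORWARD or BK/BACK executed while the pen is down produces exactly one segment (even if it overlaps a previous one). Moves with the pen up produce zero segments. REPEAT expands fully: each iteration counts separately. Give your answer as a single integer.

Answer: 17

Derivation:
Executing turtle program step by step:
Start: pos=(0,0), heading=0, pen down
FD 8.2: (0,0) -> (8.2,0) [heading=0, draw]
REPEAT 5 [
  -- iteration 1/5 --
  FD 4.4: (8.2,0) -> (12.6,0) [heading=0, draw]
  FD 5.3: (12.6,0) -> (17.9,0) [heading=0, draw]
  FD 6.9: (17.9,0) -> (24.8,0) [heading=0, draw]
  -- iteration 2/5 --
  FD 4.4: (24.8,0) -> (29.2,0) [heading=0, draw]
  FD 5.3: (29.2,0) -> (34.5,0) [heading=0, draw]
  FD 6.9: (34.5,0) -> (41.4,0) [heading=0, draw]
  -- iteration 3/5 --
  FD 4.4: (41.4,0) -> (45.8,0) [heading=0, draw]
  FD 5.3: (45.8,0) -> (51.1,0) [heading=0, draw]
  FD 6.9: (51.1,0) -> (58,0) [heading=0, draw]
  -- iteration 4/5 --
  FD 4.4: (58,0) -> (62.4,0) [heading=0, draw]
  FD 5.3: (62.4,0) -> (67.7,0) [heading=0, draw]
  FD 6.9: (67.7,0) -> (74.6,0) [heading=0, draw]
  -- iteration 5/5 --
  FD 4.4: (74.6,0) -> (79,0) [heading=0, draw]
  FD 5.3: (79,0) -> (84.3,0) [heading=0, draw]
  FD 6.9: (84.3,0) -> (91.2,0) [heading=0, draw]
]
FD 4.9: (91.2,0) -> (96.1,0) [heading=0, draw]
RT 30: heading 0 -> 330
Final: pos=(96.1,0), heading=330, 17 segment(s) drawn
Segments drawn: 17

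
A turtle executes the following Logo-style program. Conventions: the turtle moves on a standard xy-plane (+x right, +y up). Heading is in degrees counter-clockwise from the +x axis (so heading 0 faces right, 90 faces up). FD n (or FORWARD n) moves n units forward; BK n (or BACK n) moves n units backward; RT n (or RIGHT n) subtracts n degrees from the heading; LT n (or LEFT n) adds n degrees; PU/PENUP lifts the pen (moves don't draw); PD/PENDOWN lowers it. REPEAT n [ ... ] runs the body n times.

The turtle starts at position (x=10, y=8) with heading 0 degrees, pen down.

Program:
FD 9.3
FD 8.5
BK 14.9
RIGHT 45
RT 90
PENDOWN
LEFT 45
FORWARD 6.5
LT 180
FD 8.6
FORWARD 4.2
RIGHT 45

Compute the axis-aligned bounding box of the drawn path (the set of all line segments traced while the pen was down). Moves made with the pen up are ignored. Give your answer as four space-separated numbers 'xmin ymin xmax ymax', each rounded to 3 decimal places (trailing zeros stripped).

Executing turtle program step by step:
Start: pos=(10,8), heading=0, pen down
FD 9.3: (10,8) -> (19.3,8) [heading=0, draw]
FD 8.5: (19.3,8) -> (27.8,8) [heading=0, draw]
BK 14.9: (27.8,8) -> (12.9,8) [heading=0, draw]
RT 45: heading 0 -> 315
RT 90: heading 315 -> 225
PD: pen down
LT 45: heading 225 -> 270
FD 6.5: (12.9,8) -> (12.9,1.5) [heading=270, draw]
LT 180: heading 270 -> 90
FD 8.6: (12.9,1.5) -> (12.9,10.1) [heading=90, draw]
FD 4.2: (12.9,10.1) -> (12.9,14.3) [heading=90, draw]
RT 45: heading 90 -> 45
Final: pos=(12.9,14.3), heading=45, 6 segment(s) drawn

Segment endpoints: x in {10, 12.9, 19.3, 27.8}, y in {1.5, 8, 10.1, 14.3}
xmin=10, ymin=1.5, xmax=27.8, ymax=14.3

Answer: 10 1.5 27.8 14.3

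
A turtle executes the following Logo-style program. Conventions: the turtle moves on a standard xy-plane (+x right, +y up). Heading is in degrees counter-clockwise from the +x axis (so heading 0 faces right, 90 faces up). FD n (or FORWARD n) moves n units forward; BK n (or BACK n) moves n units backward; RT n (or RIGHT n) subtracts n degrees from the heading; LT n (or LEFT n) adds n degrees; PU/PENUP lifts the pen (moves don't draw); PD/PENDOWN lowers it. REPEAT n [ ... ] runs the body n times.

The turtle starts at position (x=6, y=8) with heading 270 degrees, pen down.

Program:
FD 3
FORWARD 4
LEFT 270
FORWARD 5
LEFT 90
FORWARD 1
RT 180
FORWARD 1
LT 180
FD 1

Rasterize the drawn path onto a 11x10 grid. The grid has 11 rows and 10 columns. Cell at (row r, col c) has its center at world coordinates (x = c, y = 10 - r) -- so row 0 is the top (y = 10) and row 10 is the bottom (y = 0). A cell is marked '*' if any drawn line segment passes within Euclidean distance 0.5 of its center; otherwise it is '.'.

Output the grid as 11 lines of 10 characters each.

Answer: ..........
..........
......*...
......*...
......*...
......*...
......*...
......*...
......*...
.******...
.*........

Derivation:
Segment 0: (6,8) -> (6,5)
Segment 1: (6,5) -> (6,1)
Segment 2: (6,1) -> (1,1)
Segment 3: (1,1) -> (1,0)
Segment 4: (1,0) -> (1,1)
Segment 5: (1,1) -> (1,0)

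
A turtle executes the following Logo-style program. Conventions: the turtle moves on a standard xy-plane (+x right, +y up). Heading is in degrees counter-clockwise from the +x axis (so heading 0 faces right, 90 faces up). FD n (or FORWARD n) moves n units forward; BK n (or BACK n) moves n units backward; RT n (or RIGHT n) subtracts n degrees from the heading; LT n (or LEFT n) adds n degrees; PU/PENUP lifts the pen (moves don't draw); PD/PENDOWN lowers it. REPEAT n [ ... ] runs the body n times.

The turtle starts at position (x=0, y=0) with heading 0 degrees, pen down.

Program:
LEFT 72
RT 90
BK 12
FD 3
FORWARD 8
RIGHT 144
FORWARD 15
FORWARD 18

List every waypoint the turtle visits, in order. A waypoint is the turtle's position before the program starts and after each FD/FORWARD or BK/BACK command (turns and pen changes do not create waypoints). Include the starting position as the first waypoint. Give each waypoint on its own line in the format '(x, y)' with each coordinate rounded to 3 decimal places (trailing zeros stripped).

Answer: (0, 0)
(-11.413, 3.708)
(-8.56, 2.781)
(-0.951, 0.309)
(-15.217, -4.326)
(-32.336, -9.889)

Derivation:
Executing turtle program step by step:
Start: pos=(0,0), heading=0, pen down
LT 72: heading 0 -> 72
RT 90: heading 72 -> 342
BK 12: (0,0) -> (-11.413,3.708) [heading=342, draw]
FD 3: (-11.413,3.708) -> (-8.56,2.781) [heading=342, draw]
FD 8: (-8.56,2.781) -> (-0.951,0.309) [heading=342, draw]
RT 144: heading 342 -> 198
FD 15: (-0.951,0.309) -> (-15.217,-4.326) [heading=198, draw]
FD 18: (-15.217,-4.326) -> (-32.336,-9.889) [heading=198, draw]
Final: pos=(-32.336,-9.889), heading=198, 5 segment(s) drawn
Waypoints (6 total):
(0, 0)
(-11.413, 3.708)
(-8.56, 2.781)
(-0.951, 0.309)
(-15.217, -4.326)
(-32.336, -9.889)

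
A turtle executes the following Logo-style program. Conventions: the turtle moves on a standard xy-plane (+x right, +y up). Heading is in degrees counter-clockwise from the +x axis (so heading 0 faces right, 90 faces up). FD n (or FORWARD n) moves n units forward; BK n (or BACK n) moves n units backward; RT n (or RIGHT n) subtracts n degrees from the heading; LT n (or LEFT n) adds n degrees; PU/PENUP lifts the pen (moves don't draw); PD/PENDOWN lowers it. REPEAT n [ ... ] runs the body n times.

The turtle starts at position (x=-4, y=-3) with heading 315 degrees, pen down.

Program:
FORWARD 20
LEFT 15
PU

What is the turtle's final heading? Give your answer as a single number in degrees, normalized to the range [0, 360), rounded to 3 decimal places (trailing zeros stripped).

Answer: 330

Derivation:
Executing turtle program step by step:
Start: pos=(-4,-3), heading=315, pen down
FD 20: (-4,-3) -> (10.142,-17.142) [heading=315, draw]
LT 15: heading 315 -> 330
PU: pen up
Final: pos=(10.142,-17.142), heading=330, 1 segment(s) drawn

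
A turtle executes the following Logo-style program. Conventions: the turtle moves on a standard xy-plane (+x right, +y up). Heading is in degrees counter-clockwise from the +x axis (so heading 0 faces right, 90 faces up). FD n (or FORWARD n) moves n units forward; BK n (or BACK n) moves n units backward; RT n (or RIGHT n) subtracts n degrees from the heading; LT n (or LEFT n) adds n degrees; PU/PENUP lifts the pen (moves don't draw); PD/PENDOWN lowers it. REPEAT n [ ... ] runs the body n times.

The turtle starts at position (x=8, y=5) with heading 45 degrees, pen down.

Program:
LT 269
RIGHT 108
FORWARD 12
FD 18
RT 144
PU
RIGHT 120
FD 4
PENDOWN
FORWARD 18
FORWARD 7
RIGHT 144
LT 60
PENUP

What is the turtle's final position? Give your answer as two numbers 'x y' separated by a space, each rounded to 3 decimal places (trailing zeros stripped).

Answer: -3.596 -32.745

Derivation:
Executing turtle program step by step:
Start: pos=(8,5), heading=45, pen down
LT 269: heading 45 -> 314
RT 108: heading 314 -> 206
FD 12: (8,5) -> (-2.786,-0.26) [heading=206, draw]
FD 18: (-2.786,-0.26) -> (-18.964,-8.151) [heading=206, draw]
RT 144: heading 206 -> 62
PU: pen up
RT 120: heading 62 -> 302
FD 4: (-18.964,-8.151) -> (-16.844,-11.543) [heading=302, move]
PD: pen down
FD 18: (-16.844,-11.543) -> (-7.306,-26.808) [heading=302, draw]
FD 7: (-7.306,-26.808) -> (-3.596,-32.745) [heading=302, draw]
RT 144: heading 302 -> 158
LT 60: heading 158 -> 218
PU: pen up
Final: pos=(-3.596,-32.745), heading=218, 4 segment(s) drawn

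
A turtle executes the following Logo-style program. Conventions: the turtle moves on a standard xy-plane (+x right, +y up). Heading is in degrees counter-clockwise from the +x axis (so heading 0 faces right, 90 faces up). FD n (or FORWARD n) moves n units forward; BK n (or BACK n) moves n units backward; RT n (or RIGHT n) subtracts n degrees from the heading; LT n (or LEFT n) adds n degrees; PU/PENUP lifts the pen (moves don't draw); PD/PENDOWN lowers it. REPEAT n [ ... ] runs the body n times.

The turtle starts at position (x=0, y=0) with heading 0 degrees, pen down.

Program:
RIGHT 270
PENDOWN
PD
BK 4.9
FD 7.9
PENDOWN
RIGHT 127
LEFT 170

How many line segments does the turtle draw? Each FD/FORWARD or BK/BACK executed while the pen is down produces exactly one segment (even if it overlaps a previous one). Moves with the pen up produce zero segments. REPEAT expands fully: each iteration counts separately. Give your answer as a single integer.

Executing turtle program step by step:
Start: pos=(0,0), heading=0, pen down
RT 270: heading 0 -> 90
PD: pen down
PD: pen down
BK 4.9: (0,0) -> (0,-4.9) [heading=90, draw]
FD 7.9: (0,-4.9) -> (0,3) [heading=90, draw]
PD: pen down
RT 127: heading 90 -> 323
LT 170: heading 323 -> 133
Final: pos=(0,3), heading=133, 2 segment(s) drawn
Segments drawn: 2

Answer: 2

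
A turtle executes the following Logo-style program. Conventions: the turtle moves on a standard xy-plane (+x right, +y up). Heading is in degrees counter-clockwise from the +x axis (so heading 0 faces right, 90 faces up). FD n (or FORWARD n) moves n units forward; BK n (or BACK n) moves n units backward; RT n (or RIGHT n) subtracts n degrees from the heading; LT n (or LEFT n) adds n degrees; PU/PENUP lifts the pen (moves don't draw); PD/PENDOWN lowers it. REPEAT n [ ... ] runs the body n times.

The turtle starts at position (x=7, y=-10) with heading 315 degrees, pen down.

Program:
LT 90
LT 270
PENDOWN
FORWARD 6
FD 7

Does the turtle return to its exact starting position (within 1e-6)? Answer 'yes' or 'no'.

Answer: no

Derivation:
Executing turtle program step by step:
Start: pos=(7,-10), heading=315, pen down
LT 90: heading 315 -> 45
LT 270: heading 45 -> 315
PD: pen down
FD 6: (7,-10) -> (11.243,-14.243) [heading=315, draw]
FD 7: (11.243,-14.243) -> (16.192,-19.192) [heading=315, draw]
Final: pos=(16.192,-19.192), heading=315, 2 segment(s) drawn

Start position: (7, -10)
Final position: (16.192, -19.192)
Distance = 13; >= 1e-6 -> NOT closed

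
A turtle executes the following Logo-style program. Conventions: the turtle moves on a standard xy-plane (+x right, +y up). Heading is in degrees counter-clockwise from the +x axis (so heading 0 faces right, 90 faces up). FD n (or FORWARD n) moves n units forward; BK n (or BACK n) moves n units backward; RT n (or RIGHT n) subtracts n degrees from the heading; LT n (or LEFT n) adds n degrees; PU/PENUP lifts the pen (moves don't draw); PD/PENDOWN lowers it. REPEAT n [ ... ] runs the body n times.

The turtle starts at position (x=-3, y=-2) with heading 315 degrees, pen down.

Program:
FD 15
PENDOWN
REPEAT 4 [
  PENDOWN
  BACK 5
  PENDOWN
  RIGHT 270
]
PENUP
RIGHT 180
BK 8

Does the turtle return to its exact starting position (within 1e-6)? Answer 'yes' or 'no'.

Executing turtle program step by step:
Start: pos=(-3,-2), heading=315, pen down
FD 15: (-3,-2) -> (7.607,-12.607) [heading=315, draw]
PD: pen down
REPEAT 4 [
  -- iteration 1/4 --
  PD: pen down
  BK 5: (7.607,-12.607) -> (4.071,-9.071) [heading=315, draw]
  PD: pen down
  RT 270: heading 315 -> 45
  -- iteration 2/4 --
  PD: pen down
  BK 5: (4.071,-9.071) -> (0.536,-12.607) [heading=45, draw]
  PD: pen down
  RT 270: heading 45 -> 135
  -- iteration 3/4 --
  PD: pen down
  BK 5: (0.536,-12.607) -> (4.071,-16.142) [heading=135, draw]
  PD: pen down
  RT 270: heading 135 -> 225
  -- iteration 4/4 --
  PD: pen down
  BK 5: (4.071,-16.142) -> (7.607,-12.607) [heading=225, draw]
  PD: pen down
  RT 270: heading 225 -> 315
]
PU: pen up
RT 180: heading 315 -> 135
BK 8: (7.607,-12.607) -> (13.263,-18.263) [heading=135, move]
Final: pos=(13.263,-18.263), heading=135, 5 segment(s) drawn

Start position: (-3, -2)
Final position: (13.263, -18.263)
Distance = 23; >= 1e-6 -> NOT closed

Answer: no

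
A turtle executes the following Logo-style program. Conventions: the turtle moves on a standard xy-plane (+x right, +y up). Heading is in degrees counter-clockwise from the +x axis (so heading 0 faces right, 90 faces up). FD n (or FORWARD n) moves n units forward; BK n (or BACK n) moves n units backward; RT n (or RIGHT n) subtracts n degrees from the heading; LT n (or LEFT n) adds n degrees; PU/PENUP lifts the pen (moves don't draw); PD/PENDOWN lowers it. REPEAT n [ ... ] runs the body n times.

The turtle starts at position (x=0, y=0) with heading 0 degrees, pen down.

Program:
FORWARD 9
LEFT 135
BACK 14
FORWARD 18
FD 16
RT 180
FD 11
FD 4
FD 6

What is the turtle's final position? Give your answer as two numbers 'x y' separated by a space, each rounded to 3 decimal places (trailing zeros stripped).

Executing turtle program step by step:
Start: pos=(0,0), heading=0, pen down
FD 9: (0,0) -> (9,0) [heading=0, draw]
LT 135: heading 0 -> 135
BK 14: (9,0) -> (18.899,-9.899) [heading=135, draw]
FD 18: (18.899,-9.899) -> (6.172,2.828) [heading=135, draw]
FD 16: (6.172,2.828) -> (-5.142,14.142) [heading=135, draw]
RT 180: heading 135 -> 315
FD 11: (-5.142,14.142) -> (2.636,6.364) [heading=315, draw]
FD 4: (2.636,6.364) -> (5.464,3.536) [heading=315, draw]
FD 6: (5.464,3.536) -> (9.707,-0.707) [heading=315, draw]
Final: pos=(9.707,-0.707), heading=315, 7 segment(s) drawn

Answer: 9.707 -0.707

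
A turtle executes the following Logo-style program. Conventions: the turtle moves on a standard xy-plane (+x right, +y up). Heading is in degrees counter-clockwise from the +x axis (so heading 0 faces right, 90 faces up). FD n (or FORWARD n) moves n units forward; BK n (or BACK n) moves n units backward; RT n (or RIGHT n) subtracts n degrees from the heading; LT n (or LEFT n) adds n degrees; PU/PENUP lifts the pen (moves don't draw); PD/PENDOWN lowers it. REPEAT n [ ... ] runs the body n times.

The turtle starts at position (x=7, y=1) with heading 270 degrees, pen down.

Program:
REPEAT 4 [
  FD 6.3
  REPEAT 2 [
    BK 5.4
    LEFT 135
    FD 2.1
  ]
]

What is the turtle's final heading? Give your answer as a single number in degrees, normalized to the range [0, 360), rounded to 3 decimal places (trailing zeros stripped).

Answer: 270

Derivation:
Executing turtle program step by step:
Start: pos=(7,1), heading=270, pen down
REPEAT 4 [
  -- iteration 1/4 --
  FD 6.3: (7,1) -> (7,-5.3) [heading=270, draw]
  REPEAT 2 [
    -- iteration 1/2 --
    BK 5.4: (7,-5.3) -> (7,0.1) [heading=270, draw]
    LT 135: heading 270 -> 45
    FD 2.1: (7,0.1) -> (8.485,1.585) [heading=45, draw]
    -- iteration 2/2 --
    BK 5.4: (8.485,1.585) -> (4.667,-2.233) [heading=45, draw]
    LT 135: heading 45 -> 180
    FD 2.1: (4.667,-2.233) -> (2.567,-2.233) [heading=180, draw]
  ]
  -- iteration 2/4 --
  FD 6.3: (2.567,-2.233) -> (-3.733,-2.233) [heading=180, draw]
  REPEAT 2 [
    -- iteration 1/2 --
    BK 5.4: (-3.733,-2.233) -> (1.667,-2.233) [heading=180, draw]
    LT 135: heading 180 -> 315
    FD 2.1: (1.667,-2.233) -> (3.151,-3.718) [heading=315, draw]
    -- iteration 2/2 --
    BK 5.4: (3.151,-3.718) -> (-0.667,0.1) [heading=315, draw]
    LT 135: heading 315 -> 90
    FD 2.1: (-0.667,0.1) -> (-0.667,2.2) [heading=90, draw]
  ]
  -- iteration 3/4 --
  FD 6.3: (-0.667,2.2) -> (-0.667,8.5) [heading=90, draw]
  REPEAT 2 [
    -- iteration 1/2 --
    BK 5.4: (-0.667,8.5) -> (-0.667,3.1) [heading=90, draw]
    LT 135: heading 90 -> 225
    FD 2.1: (-0.667,3.1) -> (-2.152,1.615) [heading=225, draw]
    -- iteration 2/2 --
    BK 5.4: (-2.152,1.615) -> (1.667,5.433) [heading=225, draw]
    LT 135: heading 225 -> 0
    FD 2.1: (1.667,5.433) -> (3.767,5.433) [heading=0, draw]
  ]
  -- iteration 4/4 --
  FD 6.3: (3.767,5.433) -> (10.067,5.433) [heading=0, draw]
  REPEAT 2 [
    -- iteration 1/2 --
    BK 5.4: (10.067,5.433) -> (4.667,5.433) [heading=0, draw]
    LT 135: heading 0 -> 135
    FD 2.1: (4.667,5.433) -> (3.182,6.918) [heading=135, draw]
    -- iteration 2/2 --
    BK 5.4: (3.182,6.918) -> (7,3.1) [heading=135, draw]
    LT 135: heading 135 -> 270
    FD 2.1: (7,3.1) -> (7,1) [heading=270, draw]
  ]
]
Final: pos=(7,1), heading=270, 20 segment(s) drawn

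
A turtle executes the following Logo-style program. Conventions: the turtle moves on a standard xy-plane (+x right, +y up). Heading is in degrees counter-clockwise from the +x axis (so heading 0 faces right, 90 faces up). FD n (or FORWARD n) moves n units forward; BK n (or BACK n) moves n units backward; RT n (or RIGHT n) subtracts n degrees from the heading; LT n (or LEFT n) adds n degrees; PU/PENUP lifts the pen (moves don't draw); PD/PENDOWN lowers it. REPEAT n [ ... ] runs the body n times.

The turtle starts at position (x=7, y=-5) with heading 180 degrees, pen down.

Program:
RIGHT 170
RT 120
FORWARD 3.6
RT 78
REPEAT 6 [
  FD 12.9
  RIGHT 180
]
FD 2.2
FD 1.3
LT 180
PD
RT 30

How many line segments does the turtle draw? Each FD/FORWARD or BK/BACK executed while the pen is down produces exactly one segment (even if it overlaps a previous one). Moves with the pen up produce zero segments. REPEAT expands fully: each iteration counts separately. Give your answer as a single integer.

Executing turtle program step by step:
Start: pos=(7,-5), heading=180, pen down
RT 170: heading 180 -> 10
RT 120: heading 10 -> 250
FD 3.6: (7,-5) -> (5.769,-8.383) [heading=250, draw]
RT 78: heading 250 -> 172
REPEAT 6 [
  -- iteration 1/6 --
  FD 12.9: (5.769,-8.383) -> (-7.006,-6.588) [heading=172, draw]
  RT 180: heading 172 -> 352
  -- iteration 2/6 --
  FD 12.9: (-7.006,-6.588) -> (5.769,-8.383) [heading=352, draw]
  RT 180: heading 352 -> 172
  -- iteration 3/6 --
  FD 12.9: (5.769,-8.383) -> (-7.006,-6.588) [heading=172, draw]
  RT 180: heading 172 -> 352
  -- iteration 4/6 --
  FD 12.9: (-7.006,-6.588) -> (5.769,-8.383) [heading=352, draw]
  RT 180: heading 352 -> 172
  -- iteration 5/6 --
  FD 12.9: (5.769,-8.383) -> (-7.006,-6.588) [heading=172, draw]
  RT 180: heading 172 -> 352
  -- iteration 6/6 --
  FD 12.9: (-7.006,-6.588) -> (5.769,-8.383) [heading=352, draw]
  RT 180: heading 352 -> 172
]
FD 2.2: (5.769,-8.383) -> (3.59,-8.077) [heading=172, draw]
FD 1.3: (3.59,-8.077) -> (2.303,-7.896) [heading=172, draw]
LT 180: heading 172 -> 352
PD: pen down
RT 30: heading 352 -> 322
Final: pos=(2.303,-7.896), heading=322, 9 segment(s) drawn
Segments drawn: 9

Answer: 9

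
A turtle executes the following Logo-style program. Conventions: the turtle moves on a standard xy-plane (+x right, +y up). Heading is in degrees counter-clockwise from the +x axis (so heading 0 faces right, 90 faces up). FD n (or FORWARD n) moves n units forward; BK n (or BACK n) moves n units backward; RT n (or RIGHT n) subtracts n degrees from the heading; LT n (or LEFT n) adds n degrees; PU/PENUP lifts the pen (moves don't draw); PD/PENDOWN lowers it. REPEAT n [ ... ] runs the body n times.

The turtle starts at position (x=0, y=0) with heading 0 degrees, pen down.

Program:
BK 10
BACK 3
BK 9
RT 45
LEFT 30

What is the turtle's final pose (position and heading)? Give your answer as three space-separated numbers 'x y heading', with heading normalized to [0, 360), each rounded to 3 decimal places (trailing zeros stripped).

Answer: -22 0 345

Derivation:
Executing turtle program step by step:
Start: pos=(0,0), heading=0, pen down
BK 10: (0,0) -> (-10,0) [heading=0, draw]
BK 3: (-10,0) -> (-13,0) [heading=0, draw]
BK 9: (-13,0) -> (-22,0) [heading=0, draw]
RT 45: heading 0 -> 315
LT 30: heading 315 -> 345
Final: pos=(-22,0), heading=345, 3 segment(s) drawn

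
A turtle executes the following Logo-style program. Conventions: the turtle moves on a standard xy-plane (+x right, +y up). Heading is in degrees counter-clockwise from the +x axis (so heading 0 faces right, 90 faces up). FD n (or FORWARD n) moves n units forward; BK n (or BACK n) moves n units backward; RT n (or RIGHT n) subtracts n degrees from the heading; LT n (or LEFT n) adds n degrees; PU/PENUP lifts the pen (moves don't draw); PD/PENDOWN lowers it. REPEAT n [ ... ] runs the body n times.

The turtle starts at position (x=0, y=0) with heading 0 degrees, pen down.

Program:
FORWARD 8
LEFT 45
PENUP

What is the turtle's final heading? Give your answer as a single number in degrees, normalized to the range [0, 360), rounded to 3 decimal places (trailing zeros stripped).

Answer: 45

Derivation:
Executing turtle program step by step:
Start: pos=(0,0), heading=0, pen down
FD 8: (0,0) -> (8,0) [heading=0, draw]
LT 45: heading 0 -> 45
PU: pen up
Final: pos=(8,0), heading=45, 1 segment(s) drawn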